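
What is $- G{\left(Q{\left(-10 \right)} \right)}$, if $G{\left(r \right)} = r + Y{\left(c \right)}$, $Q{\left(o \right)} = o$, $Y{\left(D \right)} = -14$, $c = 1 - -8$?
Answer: $24$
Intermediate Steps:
$c = 9$ ($c = 1 + 8 = 9$)
$G{\left(r \right)} = -14 + r$ ($G{\left(r \right)} = r - 14 = -14 + r$)
$- G{\left(Q{\left(-10 \right)} \right)} = - (-14 - 10) = \left(-1\right) \left(-24\right) = 24$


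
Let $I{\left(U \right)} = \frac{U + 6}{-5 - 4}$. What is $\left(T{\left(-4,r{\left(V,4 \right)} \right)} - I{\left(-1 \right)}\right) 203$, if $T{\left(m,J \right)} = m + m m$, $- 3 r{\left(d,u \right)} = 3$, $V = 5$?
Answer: $\frac{22939}{9} \approx 2548.8$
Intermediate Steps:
$r{\left(d,u \right)} = -1$ ($r{\left(d,u \right)} = \left(- \frac{1}{3}\right) 3 = -1$)
$T{\left(m,J \right)} = m + m^{2}$
$I{\left(U \right)} = - \frac{2}{3} - \frac{U}{9}$ ($I{\left(U \right)} = \frac{6 + U}{-9} = \left(6 + U\right) \left(- \frac{1}{9}\right) = - \frac{2}{3} - \frac{U}{9}$)
$\left(T{\left(-4,r{\left(V,4 \right)} \right)} - I{\left(-1 \right)}\right) 203 = \left(- 4 \left(1 - 4\right) - \left(- \frac{2}{3} - - \frac{1}{9}\right)\right) 203 = \left(\left(-4\right) \left(-3\right) - \left(- \frac{2}{3} + \frac{1}{9}\right)\right) 203 = \left(12 - - \frac{5}{9}\right) 203 = \left(12 + \frac{5}{9}\right) 203 = \frac{113}{9} \cdot 203 = \frac{22939}{9}$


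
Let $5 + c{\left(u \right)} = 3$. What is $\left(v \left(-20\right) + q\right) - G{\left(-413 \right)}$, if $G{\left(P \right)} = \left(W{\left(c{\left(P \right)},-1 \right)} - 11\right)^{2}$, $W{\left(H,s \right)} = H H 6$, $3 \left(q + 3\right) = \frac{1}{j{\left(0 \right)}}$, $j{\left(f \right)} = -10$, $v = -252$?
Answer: $\frac{146039}{30} \approx 4868.0$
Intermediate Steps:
$c{\left(u \right)} = -2$ ($c{\left(u \right)} = -5 + 3 = -2$)
$q = - \frac{91}{30}$ ($q = -3 + \frac{1}{3 \left(-10\right)} = -3 + \frac{1}{3} \left(- \frac{1}{10}\right) = -3 - \frac{1}{30} = - \frac{91}{30} \approx -3.0333$)
$W{\left(H,s \right)} = 6 H^{2}$ ($W{\left(H,s \right)} = H^{2} \cdot 6 = 6 H^{2}$)
$G{\left(P \right)} = 169$ ($G{\left(P \right)} = \left(6 \left(-2\right)^{2} - 11\right)^{2} = \left(6 \cdot 4 - 11\right)^{2} = \left(24 - 11\right)^{2} = 13^{2} = 169$)
$\left(v \left(-20\right) + q\right) - G{\left(-413 \right)} = \left(\left(-252\right) \left(-20\right) - \frac{91}{30}\right) - 169 = \left(5040 - \frac{91}{30}\right) - 169 = \frac{151109}{30} - 169 = \frac{146039}{30}$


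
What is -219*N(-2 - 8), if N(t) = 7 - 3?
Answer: -876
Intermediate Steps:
N(t) = 4
-219*N(-2 - 8) = -219*4 = -876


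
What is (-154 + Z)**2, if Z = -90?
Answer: 59536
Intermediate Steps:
(-154 + Z)**2 = (-154 - 90)**2 = (-244)**2 = 59536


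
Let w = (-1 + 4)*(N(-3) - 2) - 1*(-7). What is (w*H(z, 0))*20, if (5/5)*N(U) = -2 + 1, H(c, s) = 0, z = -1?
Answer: 0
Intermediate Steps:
N(U) = -1 (N(U) = -2 + 1 = -1)
w = -2 (w = (-1 + 4)*(-1 - 2) - 1*(-7) = 3*(-3) + 7 = -9 + 7 = -2)
(w*H(z, 0))*20 = -2*0*20 = 0*20 = 0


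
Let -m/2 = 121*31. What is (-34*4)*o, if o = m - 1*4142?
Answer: 1583584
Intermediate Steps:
m = -7502 (m = -242*31 = -2*3751 = -7502)
o = -11644 (o = -7502 - 1*4142 = -7502 - 4142 = -11644)
(-34*4)*o = -34*4*(-11644) = -136*(-11644) = 1583584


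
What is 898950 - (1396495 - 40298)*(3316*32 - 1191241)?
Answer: 1471649593363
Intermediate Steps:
898950 - (1396495 - 40298)*(3316*32 - 1191241) = 898950 - 1356197*(106112 - 1191241) = 898950 - 1356197*(-1085129) = 898950 - 1*(-1471648694413) = 898950 + 1471648694413 = 1471649593363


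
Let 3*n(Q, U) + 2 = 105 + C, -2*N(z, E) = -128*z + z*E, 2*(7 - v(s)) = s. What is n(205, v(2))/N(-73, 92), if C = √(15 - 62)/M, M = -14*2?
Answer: -103/3942 + I*√47/110376 ≈ -0.026129 + 6.2112e-5*I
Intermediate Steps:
v(s) = 7 - s/2
N(z, E) = 64*z - E*z/2 (N(z, E) = -(-128*z + z*E)/2 = -(-128*z + E*z)/2 = 64*z - E*z/2)
M = -28
C = -I*√47/28 (C = √(15 - 62)/(-28) = √(-47)*(-1/28) = (I*√47)*(-1/28) = -I*√47/28 ≈ -0.24484*I)
n(Q, U) = 103/3 - I*√47/84 (n(Q, U) = -⅔ + (105 - I*√47/28)/3 = -⅔ + (35 - I*√47/84) = 103/3 - I*√47/84)
n(205, v(2))/N(-73, 92) = (103/3 - I*√47/84)/(((½)*(-73)*(128 - 1*92))) = (103/3 - I*√47/84)/(((½)*(-73)*(128 - 92))) = (103/3 - I*√47/84)/(((½)*(-73)*36)) = (103/3 - I*√47/84)/(-1314) = (103/3 - I*√47/84)*(-1/1314) = -103/3942 + I*√47/110376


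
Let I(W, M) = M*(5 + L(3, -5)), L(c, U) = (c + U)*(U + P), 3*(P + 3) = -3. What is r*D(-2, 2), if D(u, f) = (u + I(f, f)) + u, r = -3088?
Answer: -129696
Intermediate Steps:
P = -4 (P = -3 + (⅓)*(-3) = -3 - 1 = -4)
L(c, U) = (-4 + U)*(U + c) (L(c, U) = (c + U)*(U - 4) = (U + c)*(-4 + U) = (-4 + U)*(U + c))
I(W, M) = 23*M (I(W, M) = M*(5 + ((-5)² - 4*(-5) - 4*3 - 5*3)) = M*(5 + (25 + 20 - 12 - 15)) = M*(5 + 18) = M*23 = 23*M)
D(u, f) = 2*u + 23*f (D(u, f) = (u + 23*f) + u = 2*u + 23*f)
r*D(-2, 2) = -3088*(2*(-2) + 23*2) = -3088*(-4 + 46) = -3088*42 = -129696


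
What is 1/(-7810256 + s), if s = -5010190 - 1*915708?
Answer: -1/13736154 ≈ -7.2801e-8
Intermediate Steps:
s = -5925898 (s = -5010190 - 915708 = -5925898)
1/(-7810256 + s) = 1/(-7810256 - 5925898) = 1/(-13736154) = -1/13736154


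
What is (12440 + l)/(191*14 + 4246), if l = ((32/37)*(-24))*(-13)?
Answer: 58783/32005 ≈ 1.8367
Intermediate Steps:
l = 9984/37 (l = ((32*(1/37))*(-24))*(-13) = ((32/37)*(-24))*(-13) = -768/37*(-13) = 9984/37 ≈ 269.84)
(12440 + l)/(191*14 + 4246) = (12440 + 9984/37)/(191*14 + 4246) = 470264/(37*(2674 + 4246)) = (470264/37)/6920 = (470264/37)*(1/6920) = 58783/32005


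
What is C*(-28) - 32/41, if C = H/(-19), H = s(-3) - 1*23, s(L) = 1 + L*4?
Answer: -39640/779 ≈ -50.886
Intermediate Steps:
s(L) = 1 + 4*L
H = -34 (H = (1 + 4*(-3)) - 1*23 = (1 - 12) - 23 = -11 - 23 = -34)
C = 34/19 (C = -34/(-19) = -34*(-1/19) = 34/19 ≈ 1.7895)
C*(-28) - 32/41 = (34/19)*(-28) - 32/41 = -952/19 - 32*1/41 = -952/19 - 32/41 = -39640/779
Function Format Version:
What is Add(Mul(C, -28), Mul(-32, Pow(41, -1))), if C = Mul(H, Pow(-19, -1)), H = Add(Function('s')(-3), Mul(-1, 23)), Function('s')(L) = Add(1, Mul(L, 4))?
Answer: Rational(-39640, 779) ≈ -50.886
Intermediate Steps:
Function('s')(L) = Add(1, Mul(4, L))
H = -34 (H = Add(Add(1, Mul(4, -3)), Mul(-1, 23)) = Add(Add(1, -12), -23) = Add(-11, -23) = -34)
C = Rational(34, 19) (C = Mul(-34, Pow(-19, -1)) = Mul(-34, Rational(-1, 19)) = Rational(34, 19) ≈ 1.7895)
Add(Mul(C, -28), Mul(-32, Pow(41, -1))) = Add(Mul(Rational(34, 19), -28), Mul(-32, Pow(41, -1))) = Add(Rational(-952, 19), Mul(-32, Rational(1, 41))) = Add(Rational(-952, 19), Rational(-32, 41)) = Rational(-39640, 779)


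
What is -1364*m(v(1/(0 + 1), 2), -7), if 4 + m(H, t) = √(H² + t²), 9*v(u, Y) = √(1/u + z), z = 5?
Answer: 5456 - 6820*√159/9 ≈ -4099.2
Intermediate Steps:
v(u, Y) = √(5 + 1/u)/9 (v(u, Y) = √(1/u + 5)/9 = √(5 + 1/u)/9)
m(H, t) = -4 + √(H² + t²)
-1364*m(v(1/(0 + 1), 2), -7) = -1364*(-4 + √((√(5 + 1/(1/(0 + 1)))/9)² + (-7)²)) = -1364*(-4 + √((√(5 + 1/(1/1))/9)² + 49)) = -1364*(-4 + √((√(5 + 1/1)/9)² + 49)) = -1364*(-4 + √((√(5 + 1)/9)² + 49)) = -1364*(-4 + √((√6/9)² + 49)) = -1364*(-4 + √(2/27 + 49)) = -1364*(-4 + √(1325/27)) = -1364*(-4 + 5*√159/9) = 5456 - 6820*√159/9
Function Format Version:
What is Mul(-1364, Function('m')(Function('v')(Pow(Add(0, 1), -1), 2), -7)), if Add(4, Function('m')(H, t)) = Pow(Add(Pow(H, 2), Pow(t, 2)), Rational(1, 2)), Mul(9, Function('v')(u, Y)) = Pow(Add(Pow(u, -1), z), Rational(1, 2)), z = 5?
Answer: Add(5456, Mul(Rational(-6820, 9), Pow(159, Rational(1, 2)))) ≈ -4099.2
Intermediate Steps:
Function('v')(u, Y) = Mul(Rational(1, 9), Pow(Add(5, Pow(u, -1)), Rational(1, 2))) (Function('v')(u, Y) = Mul(Rational(1, 9), Pow(Add(Pow(u, -1), 5), Rational(1, 2))) = Mul(Rational(1, 9), Pow(Add(5, Pow(u, -1)), Rational(1, 2))))
Function('m')(H, t) = Add(-4, Pow(Add(Pow(H, 2), Pow(t, 2)), Rational(1, 2)))
Mul(-1364, Function('m')(Function('v')(Pow(Add(0, 1), -1), 2), -7)) = Mul(-1364, Add(-4, Pow(Add(Pow(Mul(Rational(1, 9), Pow(Add(5, Pow(Pow(Add(0, 1), -1), -1)), Rational(1, 2))), 2), Pow(-7, 2)), Rational(1, 2)))) = Mul(-1364, Add(-4, Pow(Add(Pow(Mul(Rational(1, 9), Pow(Add(5, Pow(Pow(1, -1), -1)), Rational(1, 2))), 2), 49), Rational(1, 2)))) = Mul(-1364, Add(-4, Pow(Add(Pow(Mul(Rational(1, 9), Pow(Add(5, Pow(1, -1)), Rational(1, 2))), 2), 49), Rational(1, 2)))) = Mul(-1364, Add(-4, Pow(Add(Pow(Mul(Rational(1, 9), Pow(Add(5, 1), Rational(1, 2))), 2), 49), Rational(1, 2)))) = Mul(-1364, Add(-4, Pow(Add(Pow(Mul(Rational(1, 9), Pow(6, Rational(1, 2))), 2), 49), Rational(1, 2)))) = Mul(-1364, Add(-4, Pow(Add(Rational(2, 27), 49), Rational(1, 2)))) = Mul(-1364, Add(-4, Pow(Rational(1325, 27), Rational(1, 2)))) = Mul(-1364, Add(-4, Mul(Rational(5, 9), Pow(159, Rational(1, 2))))) = Add(5456, Mul(Rational(-6820, 9), Pow(159, Rational(1, 2))))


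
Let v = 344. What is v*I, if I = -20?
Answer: -6880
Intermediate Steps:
v*I = 344*(-20) = -6880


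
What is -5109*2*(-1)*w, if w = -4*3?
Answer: -122616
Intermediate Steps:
w = -12
-5109*2*(-1)*w = -5109*2*(-1)*(-12) = -(-10218)*(-12) = -5109*24 = -122616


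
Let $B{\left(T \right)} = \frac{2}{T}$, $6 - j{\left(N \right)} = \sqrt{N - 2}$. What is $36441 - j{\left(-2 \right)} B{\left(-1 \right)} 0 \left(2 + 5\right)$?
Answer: $36441$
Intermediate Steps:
$j{\left(N \right)} = 6 - \sqrt{-2 + N}$ ($j{\left(N \right)} = 6 - \sqrt{N - 2} = 6 - \sqrt{-2 + N}$)
$36441 - j{\left(-2 \right)} B{\left(-1 \right)} 0 \left(2 + 5\right) = 36441 - \left(6 - \sqrt{-2 - 2}\right) \frac{2}{-1} \cdot 0 \left(2 + 5\right) = 36441 - \left(6 - \sqrt{-4}\right) 2 \left(-1\right) 0 \cdot 7 = 36441 - \left(6 - 2 i\right) \left(-2\right) 0 = 36441 - \left(-12 + 4 i\right) 0 = 36441 - 0 = 36441 + 0 = 36441$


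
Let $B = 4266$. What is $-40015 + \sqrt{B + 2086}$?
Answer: $-40015 + 4 \sqrt{397} \approx -39935.0$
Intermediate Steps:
$-40015 + \sqrt{B + 2086} = -40015 + \sqrt{4266 + 2086} = -40015 + \sqrt{6352} = -40015 + 4 \sqrt{397}$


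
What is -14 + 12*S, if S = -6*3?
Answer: -230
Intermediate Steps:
S = -18
-14 + 12*S = -14 + 12*(-18) = -14 - 216 = -230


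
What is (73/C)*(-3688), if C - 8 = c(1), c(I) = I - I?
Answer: -33653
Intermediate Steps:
c(I) = 0
C = 8 (C = 8 + 0 = 8)
(73/C)*(-3688) = (73/8)*(-3688) = -33653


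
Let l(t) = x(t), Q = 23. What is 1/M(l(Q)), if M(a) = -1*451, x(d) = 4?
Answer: -1/451 ≈ -0.0022173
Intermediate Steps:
l(t) = 4
M(a) = -451
1/M(l(Q)) = 1/(-451) = -1/451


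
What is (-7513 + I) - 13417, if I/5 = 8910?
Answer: 23620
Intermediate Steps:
I = 44550 (I = 5*8910 = 44550)
(-7513 + I) - 13417 = (-7513 + 44550) - 13417 = 37037 - 13417 = 23620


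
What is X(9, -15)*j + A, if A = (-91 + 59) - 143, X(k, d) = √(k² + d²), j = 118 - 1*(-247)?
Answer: -175 + 1095*√34 ≈ 6209.9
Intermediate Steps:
j = 365 (j = 118 + 247 = 365)
X(k, d) = √(d² + k²)
A = -175 (A = -32 - 143 = -175)
X(9, -15)*j + A = √((-15)² + 9²)*365 - 175 = √(225 + 81)*365 - 175 = √306*365 - 175 = (3*√34)*365 - 175 = 1095*√34 - 175 = -175 + 1095*√34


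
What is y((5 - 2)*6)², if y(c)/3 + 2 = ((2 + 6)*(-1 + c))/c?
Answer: 2500/9 ≈ 277.78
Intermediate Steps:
y(c) = -6 + 3*(-8 + 8*c)/c (y(c) = -6 + 3*(((2 + 6)*(-1 + c))/c) = -6 + 3*((8*(-1 + c))/c) = -6 + 3*((-8 + 8*c)/c) = -6 + 3*(-8 + 8*c)/c)
y((5 - 2)*6)² = (18 - 24*1/(6*(5 - 2)))² = (18 - 24/(3*6))² = (18 - 24/18)² = (18 - 24*1/18)² = (18 - 4/3)² = (50/3)² = 2500/9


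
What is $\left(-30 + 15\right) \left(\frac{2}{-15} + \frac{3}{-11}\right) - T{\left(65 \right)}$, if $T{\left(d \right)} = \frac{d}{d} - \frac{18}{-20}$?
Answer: $\frac{461}{110} \approx 4.1909$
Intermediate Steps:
$T{\left(d \right)} = \frac{19}{10}$ ($T{\left(d \right)} = 1 - - \frac{9}{10} = 1 + \frac{9}{10} = \frac{19}{10}$)
$\left(-30 + 15\right) \left(\frac{2}{-15} + \frac{3}{-11}\right) - T{\left(65 \right)} = \left(-30 + 15\right) \left(\frac{2}{-15} + \frac{3}{-11}\right) - \frac{19}{10} = - 15 \left(2 \left(- \frac{1}{15}\right) + 3 \left(- \frac{1}{11}\right)\right) - \frac{19}{10} = - 15 \left(- \frac{2}{15} - \frac{3}{11}\right) - \frac{19}{10} = \left(-15\right) \left(- \frac{67}{165}\right) - \frac{19}{10} = \frac{67}{11} - \frac{19}{10} = \frac{461}{110}$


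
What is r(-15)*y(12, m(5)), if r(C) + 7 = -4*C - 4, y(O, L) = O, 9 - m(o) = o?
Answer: 588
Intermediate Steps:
m(o) = 9 - o
r(C) = -11 - 4*C (r(C) = -7 + (-4*C - 4) = -7 + (-4 - 4*C) = -11 - 4*C)
r(-15)*y(12, m(5)) = (-11 - 4*(-15))*12 = (-11 + 60)*12 = 49*12 = 588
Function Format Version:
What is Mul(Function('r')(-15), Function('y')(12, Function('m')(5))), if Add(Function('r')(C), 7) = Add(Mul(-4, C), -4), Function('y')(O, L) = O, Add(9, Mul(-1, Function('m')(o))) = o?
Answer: 588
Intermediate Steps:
Function('m')(o) = Add(9, Mul(-1, o))
Function('r')(C) = Add(-11, Mul(-4, C)) (Function('r')(C) = Add(-7, Add(Mul(-4, C), -4)) = Add(-7, Add(-4, Mul(-4, C))) = Add(-11, Mul(-4, C)))
Mul(Function('r')(-15), Function('y')(12, Function('m')(5))) = Mul(Add(-11, Mul(-4, -15)), 12) = Mul(Add(-11, 60), 12) = Mul(49, 12) = 588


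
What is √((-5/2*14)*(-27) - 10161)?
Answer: 96*I ≈ 96.0*I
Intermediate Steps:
√((-5/2*14)*(-27) - 10161) = √((-5*½*14)*(-27) - 10161) = √(-5/2*14*(-27) - 10161) = √(-35*(-27) - 10161) = √(945 - 10161) = √(-9216) = 96*I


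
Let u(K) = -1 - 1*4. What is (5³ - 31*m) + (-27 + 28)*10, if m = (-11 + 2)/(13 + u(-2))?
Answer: 1359/8 ≈ 169.88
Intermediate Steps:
u(K) = -5 (u(K) = -1 - 4 = -5)
m = -9/8 (m = (-11 + 2)/(13 - 5) = -9/8 ≈ -1.1250)
(5³ - 31*m) + (-27 + 28)*10 = (5³ - 31*(-9/8)) + (-27 + 28)*10 = (125 + 279/8) + 1*10 = 1279/8 + 10 = 1359/8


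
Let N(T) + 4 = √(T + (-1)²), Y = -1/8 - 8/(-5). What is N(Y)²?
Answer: 739/40 - 6*√110/5 ≈ 5.8893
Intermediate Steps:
Y = 59/40 (Y = -1*⅛ - 8*(-⅕) = -⅛ + 8/5 = 59/40 ≈ 1.4750)
N(T) = -4 + √(1 + T) (N(T) = -4 + √(T + (-1)²) = -4 + √(T + 1) = -4 + √(1 + T))
N(Y)² = (-4 + √(1 + 59/40))² = (-4 + √(99/40))² = (-4 + 3*√110/20)²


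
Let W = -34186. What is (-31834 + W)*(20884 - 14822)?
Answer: -400213240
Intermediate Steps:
(-31834 + W)*(20884 - 14822) = (-31834 - 34186)*(20884 - 14822) = -66020*6062 = -400213240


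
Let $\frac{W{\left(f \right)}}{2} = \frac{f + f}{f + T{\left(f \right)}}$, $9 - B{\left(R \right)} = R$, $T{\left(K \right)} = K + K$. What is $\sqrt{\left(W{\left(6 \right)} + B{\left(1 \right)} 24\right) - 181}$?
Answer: $\frac{\sqrt{111}}{3} \approx 3.5119$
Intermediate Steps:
$T{\left(K \right)} = 2 K$
$B{\left(R \right)} = 9 - R$
$W{\left(f \right)} = \frac{4}{3}$ ($W{\left(f \right)} = 2 \frac{f + f}{f + 2 f} = 2 \frac{2 f}{3 f} = 2 \cdot 2 f \frac{1}{3 f} = 2 \cdot \frac{2}{3} = \frac{4}{3}$)
$\sqrt{\left(W{\left(6 \right)} + B{\left(1 \right)} 24\right) - 181} = \sqrt{\left(\frac{4}{3} + \left(9 - 1\right) 24\right) - 181} = \sqrt{\left(\frac{4}{3} + 8 \cdot 24\right) - 181} = \sqrt{\left(\frac{4}{3} + 192\right) - 181} = \sqrt{\frac{580}{3} - 181} = \sqrt{\frac{37}{3}} = \frac{\sqrt{111}}{3}$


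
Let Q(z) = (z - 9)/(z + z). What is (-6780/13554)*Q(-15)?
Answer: -904/2259 ≈ -0.40018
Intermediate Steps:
Q(z) = (-9 + z)/(2*z) (Q(z) = (-9 + z)/((2*z)) = (-9 + z)*(1/(2*z)) = (-9 + z)/(2*z))
(-6780/13554)*Q(-15) = (-6780/13554)*((½)*(-9 - 15)/(-15)) = (-6780*1/13554)*((½)*(-1/15)*(-24)) = -1130/2259*⅘ = -904/2259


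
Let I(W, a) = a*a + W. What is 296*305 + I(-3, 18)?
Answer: 90601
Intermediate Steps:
I(W, a) = W + a**2 (I(W, a) = a**2 + W = W + a**2)
296*305 + I(-3, 18) = 296*305 + (-3 + 18**2) = 90280 + (-3 + 324) = 90280 + 321 = 90601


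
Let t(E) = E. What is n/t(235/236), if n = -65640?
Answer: -3098208/47 ≈ -65919.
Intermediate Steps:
n/t(235/236) = -65640/(235/236) = -65640/(235*(1/236)) = -65640/235/236 = -65640*236/235 = -3098208/47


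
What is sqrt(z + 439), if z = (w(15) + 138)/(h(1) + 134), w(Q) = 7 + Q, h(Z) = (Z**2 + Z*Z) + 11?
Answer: sqrt(194079)/21 ≈ 20.978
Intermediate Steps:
h(Z) = 11 + 2*Z**2 (h(Z) = (Z**2 + Z**2) + 11 = 2*Z**2 + 11 = 11 + 2*Z**2)
z = 160/147 (z = ((7 + 15) + 138)/((11 + 2*1**2) + 134) = (22 + 138)/((11 + 2*1) + 134) = 160/((11 + 2) + 134) = 160/(13 + 134) = 160/147 ≈ 1.0884)
sqrt(z + 439) = sqrt(160/147 + 439) = sqrt(64693/147) = sqrt(194079)/21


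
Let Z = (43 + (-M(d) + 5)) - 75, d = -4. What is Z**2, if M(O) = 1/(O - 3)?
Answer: 35344/49 ≈ 721.31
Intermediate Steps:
M(O) = 1/(-3 + O)
Z = -188/7 (Z = (43 + (-1/(-3 - 4) + 5)) - 75 = (43 + (-1/(-7) + 5)) - 75 = (43 + (-1*(-1/7) + 5)) - 75 = (43 + (1/7 + 5)) - 75 = (43 + 36/7) - 75 = 337/7 - 75 = -188/7 ≈ -26.857)
Z**2 = (-188/7)**2 = 35344/49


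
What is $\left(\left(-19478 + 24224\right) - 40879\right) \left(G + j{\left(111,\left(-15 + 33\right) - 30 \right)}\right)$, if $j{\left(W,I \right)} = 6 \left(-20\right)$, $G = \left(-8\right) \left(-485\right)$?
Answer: $-135860080$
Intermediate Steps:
$G = 3880$
$j{\left(W,I \right)} = -120$
$\left(\left(-19478 + 24224\right) - 40879\right) \left(G + j{\left(111,\left(-15 + 33\right) - 30 \right)}\right) = \left(\left(-19478 + 24224\right) - 40879\right) \left(3880 - 120\right) = \left(4746 - 40879\right) 3760 = \left(-36133\right) 3760 = -135860080$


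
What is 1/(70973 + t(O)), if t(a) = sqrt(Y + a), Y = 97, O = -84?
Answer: 70973/5037166716 - sqrt(13)/5037166716 ≈ 1.4089e-5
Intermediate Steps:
t(a) = sqrt(97 + a)
1/(70973 + t(O)) = 1/(70973 + sqrt(97 - 84)) = 1/(70973 + sqrt(13))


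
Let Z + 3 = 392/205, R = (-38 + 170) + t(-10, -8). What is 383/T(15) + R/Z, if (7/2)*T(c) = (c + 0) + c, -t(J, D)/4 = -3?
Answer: -1173337/13380 ≈ -87.693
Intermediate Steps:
t(J, D) = 12 (t(J, D) = -4*(-3) = 12)
R = 144 (R = (-38 + 170) + 12 = 132 + 12 = 144)
T(c) = 4*c/7 (T(c) = 2*((c + 0) + c)/7 = 2*(c + c)/7 = 2*(2*c)/7 = 4*c/7)
Z = -223/205 (Z = -3 + 392/205 = -223/205 ≈ -1.0878)
383/T(15) + R/Z = 383/(((4/7)*15)) + 144/(-223/205) = 383/(60/7) + 144*(-205/223) = 383*(7/60) - 29520/223 = 2681/60 - 29520/223 = -1173337/13380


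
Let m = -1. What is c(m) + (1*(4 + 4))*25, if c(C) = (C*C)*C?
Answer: 199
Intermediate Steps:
c(C) = C³ (c(C) = C²*C = C³)
c(m) + (1*(4 + 4))*25 = (-1)³ + (1*(4 + 4))*25 = -1 + (1*8)*25 = -1 + 8*25 = -1 + 200 = 199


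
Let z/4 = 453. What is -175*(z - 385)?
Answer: -249725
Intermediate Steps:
z = 1812 (z = 4*453 = 1812)
-175*(z - 385) = -175*(1812 - 385) = -175*1427 = -249725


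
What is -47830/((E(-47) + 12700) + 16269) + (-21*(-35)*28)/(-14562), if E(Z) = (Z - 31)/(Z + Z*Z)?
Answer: -23289815971/7600259715 ≈ -3.0643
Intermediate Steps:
E(Z) = (-31 + Z)/(Z + Z²)
-47830/((E(-47) + 12700) + 16269) + (-21*(-35)*28)/(-14562) = -47830/(((-31 - 47)/((-47)*(1 - 47)) + 12700) + 16269) + (-21*(-35)*28)/(-14562) = -47830/((-1/47*(-78)/(-46) + 12700) + 16269) + (735*28)*(-1/14562) = -47830/((-1/47*(-1/46)*(-78) + 12700) + 16269) + 20580*(-1/14562) = -47830/((-39/1081 + 12700) + 16269) - 3430/2427 = -47830/(13728661/1081 + 16269) - 3430/2427 = -47830/31315450/1081 - 3430/2427 = -47830*1081/31315450 - 3430/2427 = -5170423/3131545 - 3430/2427 = -23289815971/7600259715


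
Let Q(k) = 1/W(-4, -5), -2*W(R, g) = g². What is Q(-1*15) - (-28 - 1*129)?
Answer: 3923/25 ≈ 156.92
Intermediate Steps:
W(R, g) = -g²/2
Q(k) = -2/25 (Q(k) = 1/(-½*(-5)²) = 1/(-½*25) = 1/(-25/2) = -2/25)
Q(-1*15) - (-28 - 1*129) = -2/25 - (-28 - 1*129) = -2/25 - (-28 - 129) = -2/25 - 1*(-157) = -2/25 + 157 = 3923/25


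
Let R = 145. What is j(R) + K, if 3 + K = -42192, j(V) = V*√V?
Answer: -42195 + 145*√145 ≈ -40449.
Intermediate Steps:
j(V) = V^(3/2)
K = -42195 (K = -3 - 42192 = -42195)
j(R) + K = 145^(3/2) - 42195 = 145*√145 - 42195 = -42195 + 145*√145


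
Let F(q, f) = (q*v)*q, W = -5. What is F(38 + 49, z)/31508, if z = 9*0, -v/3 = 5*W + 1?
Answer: 136242/7877 ≈ 17.296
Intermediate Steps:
v = 72 (v = -3*(5*(-5) + 1) = -3*(-25 + 1) = -3*(-24) = 72)
z = 0
F(q, f) = 72*q² (F(q, f) = (q*72)*q = (72*q)*q = 72*q²)
F(38 + 49, z)/31508 = (72*(38 + 49)²)/31508 = (72*87²)*(1/31508) = (72*7569)*(1/31508) = 544968*(1/31508) = 136242/7877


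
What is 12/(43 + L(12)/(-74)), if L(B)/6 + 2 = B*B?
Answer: 444/1165 ≈ 0.38112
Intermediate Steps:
L(B) = -12 + 6*B² (L(B) = -12 + 6*(B*B) = -12 + 6*B²)
12/(43 + L(12)/(-74)) = 12/(43 + (-12 + 6*12²)/(-74)) = 12/(43 + (-12 + 6*144)*(-1/74)) = 12/(43 + (-12 + 864)*(-1/74)) = 12/(43 + 852*(-1/74)) = 12/(43 - 426/37) = 12/(1165/37) = 12*(37/1165) = 444/1165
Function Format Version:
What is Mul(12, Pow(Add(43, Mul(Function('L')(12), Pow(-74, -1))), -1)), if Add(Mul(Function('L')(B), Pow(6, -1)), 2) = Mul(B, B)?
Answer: Rational(444, 1165) ≈ 0.38112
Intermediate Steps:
Function('L')(B) = Add(-12, Mul(6, Pow(B, 2))) (Function('L')(B) = Add(-12, Mul(6, Mul(B, B))) = Add(-12, Mul(6, Pow(B, 2))))
Mul(12, Pow(Add(43, Mul(Function('L')(12), Pow(-74, -1))), -1)) = Mul(12, Pow(Add(43, Mul(Add(-12, Mul(6, Pow(12, 2))), Pow(-74, -1))), -1)) = Mul(12, Pow(Add(43, Mul(Add(-12, Mul(6, 144)), Rational(-1, 74))), -1)) = Mul(12, Pow(Add(43, Mul(Add(-12, 864), Rational(-1, 74))), -1)) = Mul(12, Pow(Add(43, Mul(852, Rational(-1, 74))), -1)) = Mul(12, Pow(Add(43, Rational(-426, 37)), -1)) = Mul(12, Pow(Rational(1165, 37), -1)) = Mul(12, Rational(37, 1165)) = Rational(444, 1165)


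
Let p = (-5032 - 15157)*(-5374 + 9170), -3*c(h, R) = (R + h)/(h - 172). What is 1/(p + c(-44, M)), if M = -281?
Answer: -648/49661064037 ≈ -1.3048e-8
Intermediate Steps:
c(h, R) = -(R + h)/(3*(-172 + h)) (c(h, R) = -(R + h)/(3*(h - 172)) = -(R + h)/(3*(-172 + h)))
p = -76637444 (p = -20189*3796 = -76637444)
1/(p + c(-44, M)) = 1/(-76637444 + (-1*(-281) - 1*(-44))/(3*(-172 - 44))) = 1/(-76637444 + (⅓)*(281 + 44)/(-216)) = 1/(-76637444 + (⅓)*(-1/216)*325) = 1/(-76637444 - 325/648) = 1/(-49661064037/648) = -648/49661064037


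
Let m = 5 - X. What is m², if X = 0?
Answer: 25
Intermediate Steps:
m = 5 (m = 5 - 1*0 = 5 + 0 = 5)
m² = 5² = 25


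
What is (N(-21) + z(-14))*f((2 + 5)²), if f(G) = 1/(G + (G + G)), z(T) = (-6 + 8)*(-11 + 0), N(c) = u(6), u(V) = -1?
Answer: -23/147 ≈ -0.15646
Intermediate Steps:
N(c) = -1
z(T) = -22 (z(T) = 2*(-11) = -22)
f(G) = 1/(3*G) (f(G) = 1/(G + 2*G) = 1/(3*G))
(N(-21) + z(-14))*f((2 + 5)²) = (-1 - 22)*(1/(3*((2 + 5)²))) = -23/(3*(7²)) = -23/(3*49) = -23*1/147 = -23/147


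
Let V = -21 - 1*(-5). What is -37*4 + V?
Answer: -164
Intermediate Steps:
V = -16 (V = -21 + 5 = -16)
-37*4 + V = -37*4 - 16 = -148 - 16 = -164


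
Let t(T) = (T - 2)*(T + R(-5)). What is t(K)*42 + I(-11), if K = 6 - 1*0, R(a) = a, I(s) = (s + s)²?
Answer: 652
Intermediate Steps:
I(s) = 4*s² (I(s) = (2*s)² = 4*s²)
K = 6 (K = 6 + 0 = 6)
t(T) = (-5 + T)*(-2 + T) (t(T) = (T - 2)*(T - 5) = (-2 + T)*(-5 + T) = (-5 + T)*(-2 + T))
t(K)*42 + I(-11) = (10 + 6² - 7*6)*42 + 4*(-11)² = (10 + 36 - 42)*42 + 4*121 = 4*42 + 484 = 168 + 484 = 652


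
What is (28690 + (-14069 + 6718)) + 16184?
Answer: 37523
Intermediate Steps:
(28690 + (-14069 + 6718)) + 16184 = (28690 - 7351) + 16184 = 21339 + 16184 = 37523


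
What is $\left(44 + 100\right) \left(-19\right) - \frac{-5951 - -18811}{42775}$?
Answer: $- \frac{23409052}{8555} \approx -2736.3$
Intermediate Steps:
$\left(44 + 100\right) \left(-19\right) - \frac{-5951 - -18811}{42775} = 144 \left(-19\right) - \left(-5951 + 18811\right) \frac{1}{42775} = -2736 - 12860 \cdot \frac{1}{42775} = -2736 - \frac{2572}{8555} = - \frac{23409052}{8555}$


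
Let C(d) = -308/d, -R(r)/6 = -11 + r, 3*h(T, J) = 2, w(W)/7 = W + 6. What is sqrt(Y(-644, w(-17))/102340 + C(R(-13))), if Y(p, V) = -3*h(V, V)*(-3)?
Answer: 37*I*sqrt(36816815)/153510 ≈ 1.4625*I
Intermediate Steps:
w(W) = 42 + 7*W (w(W) = 7*(W + 6) = 7*(6 + W) = 42 + 7*W)
h(T, J) = 2/3 (h(T, J) = (1/3)*2 = 2/3)
Y(p, V) = 6 (Y(p, V) = -3*2/3*(-3) = -2*(-3) = 6)
R(r) = 66 - 6*r (R(r) = -6*(-11 + r) = 66 - 6*r)
sqrt(Y(-644, w(-17))/102340 + C(R(-13))) = sqrt(6/102340 - 308/(66 - 6*(-13))) = sqrt(6*(1/102340) - 308/(66 + 78)) = sqrt(3/51170 - 308/144) = sqrt(3/51170 - 308*1/144) = sqrt(3/51170 - 77/36) = sqrt(-1969991/921060) = 37*I*sqrt(36816815)/153510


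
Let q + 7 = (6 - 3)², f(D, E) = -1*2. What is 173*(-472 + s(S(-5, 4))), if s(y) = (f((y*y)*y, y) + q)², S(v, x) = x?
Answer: -81656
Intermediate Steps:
f(D, E) = -2
q = 2 (q = -7 + (6 - 3)² = -7 + 3² = -7 + 9 = 2)
s(y) = 0 (s(y) = (-2 + 2)² = 0² = 0)
173*(-472 + s(S(-5, 4))) = 173*(-472 + 0) = 173*(-472) = -81656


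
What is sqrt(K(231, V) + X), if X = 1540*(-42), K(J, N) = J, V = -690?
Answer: 3*I*sqrt(7161) ≈ 253.87*I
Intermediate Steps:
X = -64680
sqrt(K(231, V) + X) = sqrt(231 - 64680) = sqrt(-64449) = 3*I*sqrt(7161)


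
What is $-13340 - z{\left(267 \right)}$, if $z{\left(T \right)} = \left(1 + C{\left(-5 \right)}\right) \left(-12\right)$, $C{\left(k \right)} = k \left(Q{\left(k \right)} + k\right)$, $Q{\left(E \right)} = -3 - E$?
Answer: $-13148$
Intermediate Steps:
$C{\left(k \right)} = - 3 k$ ($C{\left(k \right)} = k \left(\left(-3 - k\right) + k\right) = k \left(-3\right) = - 3 k$)
$z{\left(T \right)} = -192$ ($z{\left(T \right)} = \left(1 - -15\right) \left(-12\right) = \left(1 + 15\right) \left(-12\right) = 16 \left(-12\right) = -192$)
$-13340 - z{\left(267 \right)} = -13340 - -192 = -13340 + 192 = -13148$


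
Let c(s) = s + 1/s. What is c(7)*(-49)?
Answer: -350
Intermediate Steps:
c(7)*(-49) = (7 + 1/7)*(-49) = (7 + ⅐)*(-49) = (50/7)*(-49) = -350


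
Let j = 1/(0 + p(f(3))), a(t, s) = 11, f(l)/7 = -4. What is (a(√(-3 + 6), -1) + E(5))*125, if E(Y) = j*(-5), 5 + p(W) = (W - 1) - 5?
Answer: 54250/39 ≈ 1391.0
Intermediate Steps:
f(l) = -28 (f(l) = 7*(-4) = -28)
p(W) = -11 + W (p(W) = -5 + ((W - 1) - 5) = -5 + ((-1 + W) - 5) = -5 + (-6 + W) = -11 + W)
j = -1/39 (j = 1/(0 + (-11 - 28)) = 1/(0 - 39) = 1/(-39) = -1/39 ≈ -0.025641)
E(Y) = 5/39 (E(Y) = -1/39*(-5) = 5/39)
(a(√(-3 + 6), -1) + E(5))*125 = (11 + 5/39)*125 = (434/39)*125 = 54250/39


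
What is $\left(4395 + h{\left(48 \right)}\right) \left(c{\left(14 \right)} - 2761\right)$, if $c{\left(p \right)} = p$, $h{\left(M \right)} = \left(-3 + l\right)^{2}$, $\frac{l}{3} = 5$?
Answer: $-12468633$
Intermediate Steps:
$l = 15$ ($l = 3 \cdot 5 = 15$)
$h{\left(M \right)} = 144$ ($h{\left(M \right)} = \left(-3 + 15\right)^{2} = 12^{2} = 144$)
$\left(4395 + h{\left(48 \right)}\right) \left(c{\left(14 \right)} - 2761\right) = \left(4395 + 144\right) \left(14 - 2761\right) = 4539 \left(-2747\right) = -12468633$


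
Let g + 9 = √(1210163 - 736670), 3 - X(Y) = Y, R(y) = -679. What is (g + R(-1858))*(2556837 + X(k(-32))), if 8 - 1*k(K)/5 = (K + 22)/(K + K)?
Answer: -3518157875/2 + 81817625*√473493/32 ≈ 2.7684e+5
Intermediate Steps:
k(K) = 40 - 5*(22 + K)/(2*K) (k(K) = 40 - 5*(K + 22)/(K + K) = 40 - 5*(22 + K)/(2*K))
X(Y) = 3 - Y
g = -9 + √473493 (g = -9 + √(1210163 - 736670) = -9 + √473493 ≈ 679.11)
(g + R(-1858))*(2556837 + X(k(-32))) = ((-9 + √473493) - 679)*(2556837 + (3 - (75/2 - 55/(-32)))) = (-688 + √473493)*(2556837 + (3 - (75/2 - 55*(-1/32)))) = (-688 + √473493)*(2556837 + (3 - (75/2 + 55/32))) = (-688 + √473493)*(2556837 + (3 - 1*1255/32)) = (-688 + √473493)*(2556837 + (3 - 1255/32)) = (-688 + √473493)*(2556837 - 1159/32) = (-688 + √473493)*(81817625/32) = -3518157875/2 + 81817625*√473493/32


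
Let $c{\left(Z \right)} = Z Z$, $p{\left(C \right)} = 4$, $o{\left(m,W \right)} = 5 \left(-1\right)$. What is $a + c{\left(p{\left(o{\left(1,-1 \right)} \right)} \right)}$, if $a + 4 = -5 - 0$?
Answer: $7$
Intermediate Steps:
$o{\left(m,W \right)} = -5$
$c{\left(Z \right)} = Z^{2}$
$a = -9$ ($a = -4 - 5 = -9$)
$a + c{\left(p{\left(o{\left(1,-1 \right)} \right)} \right)} = -9 + 4^{2} = -9 + 16 = 7$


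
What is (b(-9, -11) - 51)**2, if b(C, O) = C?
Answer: 3600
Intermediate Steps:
(b(-9, -11) - 51)**2 = (-9 - 51)**2 = (-60)**2 = 3600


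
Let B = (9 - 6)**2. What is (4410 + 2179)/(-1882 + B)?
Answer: -6589/1873 ≈ -3.5179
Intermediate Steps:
B = 9 (B = 3**2 = 9)
(4410 + 2179)/(-1882 + B) = (4410 + 2179)/(-1882 + 9) = 6589/(-1873) = 6589*(-1/1873) = -6589/1873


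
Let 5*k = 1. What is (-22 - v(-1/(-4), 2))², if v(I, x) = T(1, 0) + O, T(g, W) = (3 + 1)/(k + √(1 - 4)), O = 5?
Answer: (6345*√3 + 26233*I)/(5*√3 + 37*I) ≈ 738.09 - 124.27*I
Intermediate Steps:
k = ⅕ (k = (⅕)*1 = ⅕ ≈ 0.20000)
T(g, W) = 4/(⅕ + I*√3) (T(g, W) = (3 + 1)/(⅕ + √(1 - 4)) = 4/(⅕ + √(-3)) = 4/(⅕ + I*√3))
v(I, x) = 100/19 - 25*I*√3/19 (v(I, x) = (5/19 - 25*I*√3/19) + 5 = 100/19 - 25*I*√3/19)
(-22 - v(-1/(-4), 2))² = (-22 - 25*(√3 - I)/(-I + 5*√3))²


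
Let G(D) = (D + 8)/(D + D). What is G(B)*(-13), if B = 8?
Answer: -13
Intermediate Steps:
G(D) = (8 + D)/(2*D) (G(D) = (8 + D)/((2*D)) = (8 + D)*(1/(2*D)) = (8 + D)/(2*D))
G(B)*(-13) = ((½)*(8 + 8)/8)*(-13) = ((½)*(⅛)*16)*(-13) = 1*(-13) = -13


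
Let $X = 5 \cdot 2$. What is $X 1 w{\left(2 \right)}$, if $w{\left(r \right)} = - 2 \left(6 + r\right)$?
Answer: $-160$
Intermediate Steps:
$w{\left(r \right)} = -12 - 2 r$
$X = 10$
$X 1 w{\left(2 \right)} = 10 \cdot 1 \left(-12 - 4\right) = 10 \left(-12 - 4\right) = 10 \left(-16\right) = -160$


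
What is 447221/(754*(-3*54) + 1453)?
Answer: -447221/120695 ≈ -3.7054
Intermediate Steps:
447221/(754*(-3*54) + 1453) = 447221/(754*(-162) + 1453) = 447221/(-122148 + 1453) = 447221/(-120695) = 447221*(-1/120695) = -447221/120695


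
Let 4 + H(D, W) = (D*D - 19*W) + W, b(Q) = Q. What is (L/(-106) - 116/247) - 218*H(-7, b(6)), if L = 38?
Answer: 179780953/13091 ≈ 13733.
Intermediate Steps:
H(D, W) = -4 + D² - 18*W (H(D, W) = -4 + ((D*D - 19*W) + W) = -4 + ((D² - 19*W) + W) = -4 + (D² - 18*W) = -4 + D² - 18*W)
(L/(-106) - 116/247) - 218*H(-7, b(6)) = (38/(-106) - 116/247) - 218*(-4 + (-7)² - 18*6) = (38*(-1/106) - 116*1/247) - 218*(-4 + 49 - 108) = (-19/53 - 116/247) - 218*(-63) = -10841/13091 + 13734 = 179780953/13091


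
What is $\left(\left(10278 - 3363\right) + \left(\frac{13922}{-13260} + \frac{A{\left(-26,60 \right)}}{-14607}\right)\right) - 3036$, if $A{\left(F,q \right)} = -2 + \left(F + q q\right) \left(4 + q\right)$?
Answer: $\frac{124680426881}{32281470} \approx 3862.3$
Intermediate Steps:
$A{\left(F,q \right)} = -2 + \left(4 + q\right) \left(F + q^{2}\right)$ ($A{\left(F,q \right)} = -2 + \left(F + q^{2}\right) \left(4 + q\right) = -2 + \left(4 + q\right) \left(F + q^{2}\right)$)
$\left(\left(10278 - 3363\right) + \left(\frac{13922}{-13260} + \frac{A{\left(-26,60 \right)}}{-14607}\right)\right) - 3036 = \left(\left(10278 - 3363\right) + \left(\frac{13922}{-13260} + \frac{-2 + 60^{3} + 4 \left(-26\right) + 4 \cdot 60^{2} - 1560}{-14607}\right)\right) - 3036 = \left(6915 + \left(13922 \left(- \frac{1}{13260}\right) + \left(-2 + 216000 - 104 + 4 \cdot 3600 - 1560\right) \left(- \frac{1}{14607}\right)\right)\right) - 3036 = \left(6915 + \left(- \frac{6961}{6630} + \left(-2 + 216000 - 104 + 14400 - 1560\right) \left(- \frac{1}{14607}\right)\right)\right) - 3036 = \left(6915 + \left(- \frac{6961}{6630} + 228734 \left(- \frac{1}{14607}\right)\right)\right) - 3036 = \left(6915 - \frac{539395249}{32281470}\right) - 3036 = \frac{222686969801}{32281470} - 3036 = \frac{124680426881}{32281470}$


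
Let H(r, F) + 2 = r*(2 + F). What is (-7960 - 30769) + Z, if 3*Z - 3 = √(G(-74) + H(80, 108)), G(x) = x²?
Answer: -38728 + √1586 ≈ -38688.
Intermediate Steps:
H(r, F) = -2 + r*(2 + F)
Z = 1 + √1586 (Z = 1 + √((-74)² + (-2 + 2*80 + 108*80))/3 = 1 + √(5476 + (-2 + 160 + 8640))/3 = 1 + √(5476 + 8798)/3 = 1 + √14274/3 = 1 + (3*√1586)/3 = 1 + √1586 ≈ 40.825)
(-7960 - 30769) + Z = (-7960 - 30769) + (1 + √1586) = -38729 + (1 + √1586) = -38728 + √1586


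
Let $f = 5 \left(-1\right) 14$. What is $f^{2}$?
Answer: $4900$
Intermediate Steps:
$f = -70$ ($f = \left(-5\right) 14 = -70$)
$f^{2} = \left(-70\right)^{2} = 4900$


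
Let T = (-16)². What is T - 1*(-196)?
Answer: 452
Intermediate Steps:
T = 256
T - 1*(-196) = 256 - 1*(-196) = 256 + 196 = 452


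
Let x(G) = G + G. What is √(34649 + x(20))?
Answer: √34689 ≈ 186.25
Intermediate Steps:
x(G) = 2*G
√(34649 + x(20)) = √(34649 + 2*20) = √(34649 + 40) = √34689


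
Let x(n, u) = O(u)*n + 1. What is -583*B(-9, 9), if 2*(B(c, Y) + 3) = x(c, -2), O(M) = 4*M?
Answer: -39061/2 ≈ -19531.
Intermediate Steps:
x(n, u) = 1 + 4*n*u (x(n, u) = (4*u)*n + 1 = 4*n*u + 1 = 1 + 4*n*u)
B(c, Y) = -5/2 - 4*c (B(c, Y) = -3 + (1 + 4*c*(-2))/2 = -3 + (1 - 8*c)/2 = -3 + (½ - 4*c) = -5/2 - 4*c)
-583*B(-9, 9) = -583*(-5/2 - 4*(-9)) = -583*(-5/2 + 36) = -583*67/2 = -39061/2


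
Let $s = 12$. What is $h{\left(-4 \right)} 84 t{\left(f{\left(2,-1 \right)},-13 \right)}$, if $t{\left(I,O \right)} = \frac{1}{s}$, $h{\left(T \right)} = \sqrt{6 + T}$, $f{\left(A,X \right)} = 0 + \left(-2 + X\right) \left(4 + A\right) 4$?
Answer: $7 \sqrt{2} \approx 9.8995$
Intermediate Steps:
$f{\left(A,X \right)} = 4 \left(-2 + X\right) \left(4 + A\right)$ ($f{\left(A,X \right)} = 0 + 4 \left(-2 + X\right) \left(4 + A\right) = 4 \left(-2 + X\right) \left(4 + A\right)$)
$t{\left(I,O \right)} = \frac{1}{12}$
$h{\left(-4 \right)} 84 t{\left(f{\left(2,-1 \right)},-13 \right)} = \sqrt{6 - 4} \cdot 84 \cdot \frac{1}{12} = \sqrt{2} \cdot 84 \cdot \frac{1}{12} = 84 \sqrt{2} \cdot \frac{1}{12} = 7 \sqrt{2}$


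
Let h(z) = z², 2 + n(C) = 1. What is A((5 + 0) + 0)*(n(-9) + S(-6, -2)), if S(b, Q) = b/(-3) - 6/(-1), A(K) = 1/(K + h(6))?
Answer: 7/41 ≈ 0.17073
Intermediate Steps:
n(C) = -1 (n(C) = -2 + 1 = -1)
A(K) = 1/(36 + K) (A(K) = 1/(K + 6²) = 1/(K + 36) = 1/(36 + K))
S(b, Q) = 6 - b/3 (S(b, Q) = b*(-⅓) - 6*(-1) = -b/3 + 6 = 6 - b/3)
A((5 + 0) + 0)*(n(-9) + S(-6, -2)) = (-1 + (6 - ⅓*(-6)))/(36 + ((5 + 0) + 0)) = (-1 + (6 + 2))/(36 + (5 + 0)) = (-1 + 8)/(36 + 5) = 7/41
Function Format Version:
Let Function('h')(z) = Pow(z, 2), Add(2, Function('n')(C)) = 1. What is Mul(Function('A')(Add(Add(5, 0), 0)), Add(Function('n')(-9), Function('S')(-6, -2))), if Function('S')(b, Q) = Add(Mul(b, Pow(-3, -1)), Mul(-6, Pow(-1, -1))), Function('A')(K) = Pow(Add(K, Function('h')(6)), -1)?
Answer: Rational(7, 41) ≈ 0.17073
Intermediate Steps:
Function('n')(C) = -1 (Function('n')(C) = Add(-2, 1) = -1)
Function('A')(K) = Pow(Add(36, K), -1) (Function('A')(K) = Pow(Add(K, Pow(6, 2)), -1) = Pow(Add(K, 36), -1) = Pow(Add(36, K), -1))
Function('S')(b, Q) = Add(6, Mul(Rational(-1, 3), b)) (Function('S')(b, Q) = Add(Mul(b, Rational(-1, 3)), Mul(-6, -1)) = Add(Mul(Rational(-1, 3), b), 6) = Add(6, Mul(Rational(-1, 3), b)))
Mul(Function('A')(Add(Add(5, 0), 0)), Add(Function('n')(-9), Function('S')(-6, -2))) = Mul(Pow(Add(36, Add(Add(5, 0), 0)), -1), Add(-1, Add(6, Mul(Rational(-1, 3), -6)))) = Mul(Pow(Add(36, Add(5, 0)), -1), Add(-1, Add(6, 2))) = Mul(Pow(Add(36, 5), -1), Add(-1, 8)) = Mul(Pow(41, -1), 7) = Mul(Rational(1, 41), 7) = Rational(7, 41)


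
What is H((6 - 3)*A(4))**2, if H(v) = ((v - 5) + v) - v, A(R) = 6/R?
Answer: 1/4 ≈ 0.25000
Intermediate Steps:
H(v) = -5 + v (H(v) = ((-5 + v) + v) - v = (-5 + 2*v) - v = -5 + v)
H((6 - 3)*A(4))**2 = (-5 + (6 - 3)*(6/4))**2 = (-5 + 3*(6*(1/4)))**2 = (-5 + 3*(3/2))**2 = (-5 + 9/2)**2 = (-1/2)**2 = 1/4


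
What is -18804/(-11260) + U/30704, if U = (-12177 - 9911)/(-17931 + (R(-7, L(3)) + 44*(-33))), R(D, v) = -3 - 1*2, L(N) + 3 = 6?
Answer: 349814560159/209467370360 ≈ 1.6700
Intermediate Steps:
L(N) = 3 (L(N) = -3 + 6 = 3)
R(D, v) = -5 (R(D, v) = -3 - 2 = -5)
U = 5522/4847 (U = (-12177 - 9911)/(-17931 + (-5 + 44*(-33))) = -22088/(-17931 + (-5 - 1452)) = -22088/(-17931 - 1457) = -22088/(-19388) = -22088*(-1/19388) = 5522/4847 ≈ 1.1393)
-18804/(-11260) + U/30704 = -18804/(-11260) + (5522/4847)/30704 = -18804*(-1/11260) + (5522/4847)*(1/30704) = 4701/2815 + 2761/74411144 = 349814560159/209467370360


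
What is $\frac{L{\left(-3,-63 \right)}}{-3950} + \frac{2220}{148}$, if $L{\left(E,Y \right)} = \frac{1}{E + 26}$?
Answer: $\frac{1362749}{90850} \approx 15.0$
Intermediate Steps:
$L{\left(E,Y \right)} = \frac{1}{26 + E}$
$\frac{L{\left(-3,-63 \right)}}{-3950} + \frac{2220}{148} = \frac{1}{\left(26 - 3\right) \left(-3950\right)} + \frac{2220}{148} = \frac{1}{23} \left(- \frac{1}{3950}\right) + 2220 \cdot \frac{1}{148} = \frac{1}{23} \left(- \frac{1}{3950}\right) + 15 = - \frac{1}{90850} + 15 = \frac{1362749}{90850}$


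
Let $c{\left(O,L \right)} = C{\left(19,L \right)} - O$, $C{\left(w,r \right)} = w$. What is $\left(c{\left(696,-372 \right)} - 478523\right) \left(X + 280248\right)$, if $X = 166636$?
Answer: $-214146812800$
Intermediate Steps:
$c{\left(O,L \right)} = 19 - O$
$\left(c{\left(696,-372 \right)} - 478523\right) \left(X + 280248\right) = \left(\left(19 - 696\right) - 478523\right) \left(166636 + 280248\right) = \left(\left(19 - 696\right) - 478523\right) 446884 = \left(-677 - 478523\right) 446884 = \left(-479200\right) 446884 = -214146812800$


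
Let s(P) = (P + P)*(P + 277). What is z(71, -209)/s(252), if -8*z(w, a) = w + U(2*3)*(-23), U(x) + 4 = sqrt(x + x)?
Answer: -163/2132928 + sqrt(3)/46368 ≈ -3.9066e-5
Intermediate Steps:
s(P) = 2*P*(277 + P) (s(P) = (2*P)*(277 + P) = 2*P*(277 + P))
U(x) = -4 + sqrt(2)*sqrt(x) (U(x) = -4 + sqrt(x + x) = -4 + sqrt(2*x) = -4 + sqrt(2)*sqrt(x))
z(w, a) = -23/2 - w/8 + 23*sqrt(3)/4 (z(w, a) = -(w + (-4 + sqrt(2)*sqrt(2*3))*(-23))/8 = -(w + (-4 + sqrt(2)*sqrt(6))*(-23))/8 = -(w + (-4 + 2*sqrt(3))*(-23))/8 = -(w + (92 - 46*sqrt(3)))/8 = -(92 + w - 46*sqrt(3))/8 = -23/2 - w/8 + 23*sqrt(3)/4)
z(71, -209)/s(252) = (-23/2 - 1/8*71 + 23*sqrt(3)/4)/((2*252*(277 + 252))) = (-23/2 - 71/8 + 23*sqrt(3)/4)/((2*252*529)) = (-163/8 + 23*sqrt(3)/4)/266616 = (-163/8 + 23*sqrt(3)/4)*(1/266616) = -163/2132928 + sqrt(3)/46368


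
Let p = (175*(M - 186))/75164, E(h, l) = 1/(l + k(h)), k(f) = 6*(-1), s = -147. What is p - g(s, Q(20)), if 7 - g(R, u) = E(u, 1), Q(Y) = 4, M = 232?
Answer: -57949/8170 ≈ -7.0929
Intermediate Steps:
k(f) = -6
E(h, l) = 1/(-6 + l) (E(h, l) = 1/(l - 6) = 1/(-6 + l))
g(R, u) = 36/5 (g(R, u) = 7 - 1/(-6 + 1) = 7 - 1/(-5) = 7 - 1*(-1/5) = 7 + 1/5 = 36/5)
p = 175/1634 (p = (175*(232 - 186))/75164 = (175*46)*(1/75164) = 8050*(1/75164) = 175/1634 ≈ 0.10710)
p - g(s, Q(20)) = 175/1634 - 1*36/5 = 175/1634 - 36/5 = -57949/8170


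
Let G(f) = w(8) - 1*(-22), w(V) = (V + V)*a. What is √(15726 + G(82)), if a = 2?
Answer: 2*√3945 ≈ 125.62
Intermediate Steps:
w(V) = 4*V (w(V) = (V + V)*2 = (2*V)*2 = 4*V)
G(f) = 54 (G(f) = 4*8 - 1*(-22) = 32 + 22 = 54)
√(15726 + G(82)) = √(15726 + 54) = √15780 = 2*√3945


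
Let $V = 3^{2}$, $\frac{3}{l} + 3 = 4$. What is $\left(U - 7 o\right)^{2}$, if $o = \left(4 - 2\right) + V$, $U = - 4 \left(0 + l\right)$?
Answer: $7921$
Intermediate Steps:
$l = 3$ ($l = \frac{3}{-3 + 4} = \frac{3}{1} = 3 \cdot 1 = 3$)
$V = 9$
$U = -12$ ($U = - 4 \left(0 + 3\right) = \left(-4\right) 3 = -12$)
$o = 11$ ($o = \left(4 - 2\right) + 9 = 2 + 9 = 11$)
$\left(U - 7 o\right)^{2} = \left(-12 - 77\right)^{2} = \left(-89\right)^{2} = 7921$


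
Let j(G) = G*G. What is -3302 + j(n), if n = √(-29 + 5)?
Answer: -3326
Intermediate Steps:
n = 2*I*√6 (n = √(-24) = 2*I*√6 ≈ 4.899*I)
j(G) = G²
-3302 + j(n) = -3302 + (2*I*√6)² = -3302 - 24 = -3326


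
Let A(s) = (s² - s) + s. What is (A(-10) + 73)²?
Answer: 29929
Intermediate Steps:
A(s) = s²
(A(-10) + 73)² = ((-10)² + 73)² = (100 + 73)² = 173² = 29929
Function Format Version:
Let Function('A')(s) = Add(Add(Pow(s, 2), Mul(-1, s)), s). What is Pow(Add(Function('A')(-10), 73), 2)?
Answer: 29929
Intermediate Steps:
Function('A')(s) = Pow(s, 2)
Pow(Add(Function('A')(-10), 73), 2) = Pow(Add(Pow(-10, 2), 73), 2) = Pow(Add(100, 73), 2) = Pow(173, 2) = 29929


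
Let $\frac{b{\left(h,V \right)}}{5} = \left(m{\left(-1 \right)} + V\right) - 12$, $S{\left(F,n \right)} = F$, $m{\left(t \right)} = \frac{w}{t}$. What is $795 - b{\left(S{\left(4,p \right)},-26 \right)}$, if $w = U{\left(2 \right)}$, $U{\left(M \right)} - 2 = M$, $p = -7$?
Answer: $1005$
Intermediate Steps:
$U{\left(M \right)} = 2 + M$
$w = 4$ ($w = 2 + 2 = 4$)
$m{\left(t \right)} = \frac{4}{t}$
$b{\left(h,V \right)} = -80 + 5 V$ ($b{\left(h,V \right)} = 5 \left(\left(\frac{4}{-1} + V\right) - 12\right) = 5 \left(\left(4 \left(-1\right) + V\right) - 12\right) = 5 \left(\left(-4 + V\right) - 12\right) = 5 \left(-16 + V\right) = -80 + 5 V$)
$795 - b{\left(S{\left(4,p \right)},-26 \right)} = 795 - \left(-80 + 5 \left(-26\right)\right) = 795 - \left(-80 - 130\right) = 795 - -210 = 795 + 210 = 1005$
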